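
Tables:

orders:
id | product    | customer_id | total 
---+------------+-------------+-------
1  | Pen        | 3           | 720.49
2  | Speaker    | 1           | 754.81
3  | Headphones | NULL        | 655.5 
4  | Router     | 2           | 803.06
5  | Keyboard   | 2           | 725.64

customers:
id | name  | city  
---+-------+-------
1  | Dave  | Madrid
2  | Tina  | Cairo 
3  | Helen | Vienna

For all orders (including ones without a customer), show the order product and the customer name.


LEFT JOIN keeps every row from orders (the left table); where customer_id has no match in customers, the customer columns become NULL. Walk through each order:
  - order 1 (Pen): customer_id=3 -> matches Helen
  - order 2 (Speaker): customer_id=1 -> matches Dave
  - order 3 (Headphones): customer_id=NULL, no match -> kept with NULL
  - order 4 (Router): customer_id=2 -> matches Tina
  - order 5 (Keyboard): customer_id=2 -> matches Tina
All 5 rows appear; 1 has NULL customer.

SQL:
SELECT a.product, b.name AS customer
FROM orders a
LEFT JOIN customers b ON a.customer_id = b.id

Result:
product    | customer
-----------+---------
Pen        | Helen   
Speaker    | Dave    
Headphones | NULL    
Router     | Tina    
Keyboard   | Tina    


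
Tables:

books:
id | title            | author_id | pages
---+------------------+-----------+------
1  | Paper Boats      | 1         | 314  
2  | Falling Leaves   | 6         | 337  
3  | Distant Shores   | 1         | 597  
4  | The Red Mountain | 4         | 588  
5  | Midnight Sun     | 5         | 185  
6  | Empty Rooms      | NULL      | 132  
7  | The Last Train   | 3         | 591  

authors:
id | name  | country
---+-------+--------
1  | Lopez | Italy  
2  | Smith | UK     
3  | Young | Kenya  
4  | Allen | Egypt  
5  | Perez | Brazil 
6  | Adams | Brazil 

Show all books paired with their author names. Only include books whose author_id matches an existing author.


INNER JOIN keeps only books rows whose author_id matches an id in authors. Walk through each book:
  - book 1 (Paper Boats): author_id=1 -> matches Lopez
  - book 2 (Falling Leaves): author_id=6 -> matches Adams
  - book 3 (Distant Shores): author_id=1 -> matches Lopez
  - book 4 (The Red Mountain): author_id=4 -> matches Allen
  - book 5 (Midnight Sun): author_id=5 -> matches Perez
  - book 6 (Empty Rooms): author_id=NULL, no match -> dropped
  - book 7 (The Last Train): author_id=3 -> matches Young
So 1 of 7 rows is dropped.

SQL:
SELECT a.title, b.name AS author
FROM books a
INNER JOIN authors b ON a.author_id = b.id

Result:
title            | author
-----------------+-------
Paper Boats      | Lopez 
Falling Leaves   | Adams 
Distant Shores   | Lopez 
The Red Mountain | Allen 
Midnight Sun     | Perez 
The Last Train   | Young 


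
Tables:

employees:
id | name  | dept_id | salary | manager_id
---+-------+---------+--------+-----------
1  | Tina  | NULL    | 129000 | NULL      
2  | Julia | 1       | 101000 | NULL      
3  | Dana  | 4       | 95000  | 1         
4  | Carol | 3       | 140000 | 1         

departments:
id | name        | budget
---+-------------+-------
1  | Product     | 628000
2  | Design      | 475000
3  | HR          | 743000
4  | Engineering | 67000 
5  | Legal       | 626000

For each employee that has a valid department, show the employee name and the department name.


INNER JOIN keeps only employees rows whose dept_id matches an id in departments. Walk through each employee:
  - employee 1 (Tina): dept_id=NULL, no match -> dropped
  - employee 2 (Julia): dept_id=1 -> matches Product
  - employee 3 (Dana): dept_id=4 -> matches Engineering
  - employee 4 (Carol): dept_id=3 -> matches HR
So 1 of 4 rows is dropped.

SQL:
SELECT a.name, b.name AS department
FROM employees a
INNER JOIN departments b ON a.dept_id = b.id

Result:
name  | department 
------+------------
Julia | Product    
Dana  | Engineering
Carol | HR         


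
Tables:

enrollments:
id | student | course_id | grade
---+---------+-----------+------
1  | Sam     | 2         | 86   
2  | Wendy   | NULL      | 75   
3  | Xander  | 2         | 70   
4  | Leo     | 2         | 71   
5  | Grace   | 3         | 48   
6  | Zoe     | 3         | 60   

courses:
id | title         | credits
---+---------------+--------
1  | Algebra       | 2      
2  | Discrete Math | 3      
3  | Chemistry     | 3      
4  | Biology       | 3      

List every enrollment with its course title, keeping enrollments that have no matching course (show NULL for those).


LEFT JOIN keeps every row from enrollments (the left table); where course_id has no match in courses, the course columns become NULL. Walk through each enrollment:
  - enrollment 1 (Sam): course_id=2 -> matches Discrete Math
  - enrollment 2 (Wendy): course_id=NULL, no match -> kept with NULL
  - enrollment 3 (Xander): course_id=2 -> matches Discrete Math
  - enrollment 4 (Leo): course_id=2 -> matches Discrete Math
  - enrollment 5 (Grace): course_id=3 -> matches Chemistry
  - enrollment 6 (Zoe): course_id=3 -> matches Chemistry
All 6 rows appear; 1 has NULL course.

SQL:
SELECT a.student, b.title AS course
FROM enrollments a
LEFT JOIN courses b ON a.course_id = b.id

Result:
student | course       
--------+--------------
Sam     | Discrete Math
Wendy   | NULL         
Xander  | Discrete Math
Leo     | Discrete Math
Grace   | Chemistry    
Zoe     | Chemistry    


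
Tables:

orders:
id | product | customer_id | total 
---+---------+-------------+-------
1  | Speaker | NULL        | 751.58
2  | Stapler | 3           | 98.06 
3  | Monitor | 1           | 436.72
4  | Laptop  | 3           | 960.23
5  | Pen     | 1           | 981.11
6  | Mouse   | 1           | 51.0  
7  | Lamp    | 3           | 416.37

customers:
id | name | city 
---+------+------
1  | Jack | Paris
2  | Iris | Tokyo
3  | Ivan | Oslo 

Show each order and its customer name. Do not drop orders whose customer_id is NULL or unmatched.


LEFT JOIN keeps every row from orders (the left table); where customer_id has no match in customers, the customer columns become NULL. Walk through each order:
  - order 1 (Speaker): customer_id=NULL, no match -> kept with NULL
  - order 2 (Stapler): customer_id=3 -> matches Ivan
  - order 3 (Monitor): customer_id=1 -> matches Jack
  - order 4 (Laptop): customer_id=3 -> matches Ivan
  - order 5 (Pen): customer_id=1 -> matches Jack
  - order 6 (Mouse): customer_id=1 -> matches Jack
  - order 7 (Lamp): customer_id=3 -> matches Ivan
All 7 rows appear; 1 has NULL customer.

SQL:
SELECT a.product, b.name AS customer
FROM orders a
LEFT JOIN customers b ON a.customer_id = b.id

Result:
product | customer
--------+---------
Speaker | NULL    
Stapler | Ivan    
Monitor | Jack    
Laptop  | Ivan    
Pen     | Jack    
Mouse   | Jack    
Lamp    | Ivan    


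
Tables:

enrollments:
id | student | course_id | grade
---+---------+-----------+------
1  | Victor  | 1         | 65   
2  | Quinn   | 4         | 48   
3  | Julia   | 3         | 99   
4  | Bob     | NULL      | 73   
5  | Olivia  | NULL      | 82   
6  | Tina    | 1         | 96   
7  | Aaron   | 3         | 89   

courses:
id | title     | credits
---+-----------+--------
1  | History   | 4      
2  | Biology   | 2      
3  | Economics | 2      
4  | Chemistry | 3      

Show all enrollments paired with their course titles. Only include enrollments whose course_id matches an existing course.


INNER JOIN keeps only enrollments rows whose course_id matches an id in courses. Walk through each enrollment:
  - enrollment 1 (Victor): course_id=1 -> matches History
  - enrollment 2 (Quinn): course_id=4 -> matches Chemistry
  - enrollment 3 (Julia): course_id=3 -> matches Economics
  - enrollment 4 (Bob): course_id=NULL, no match -> dropped
  - enrollment 5 (Olivia): course_id=NULL, no match -> dropped
  - enrollment 6 (Tina): course_id=1 -> matches History
  - enrollment 7 (Aaron): course_id=3 -> matches Economics
So 2 of 7 rows are dropped.

SQL:
SELECT a.student, b.title AS course
FROM enrollments a
INNER JOIN courses b ON a.course_id = b.id

Result:
student | course   
--------+----------
Victor  | History  
Quinn   | Chemistry
Julia   | Economics
Tina    | History  
Aaron   | Economics


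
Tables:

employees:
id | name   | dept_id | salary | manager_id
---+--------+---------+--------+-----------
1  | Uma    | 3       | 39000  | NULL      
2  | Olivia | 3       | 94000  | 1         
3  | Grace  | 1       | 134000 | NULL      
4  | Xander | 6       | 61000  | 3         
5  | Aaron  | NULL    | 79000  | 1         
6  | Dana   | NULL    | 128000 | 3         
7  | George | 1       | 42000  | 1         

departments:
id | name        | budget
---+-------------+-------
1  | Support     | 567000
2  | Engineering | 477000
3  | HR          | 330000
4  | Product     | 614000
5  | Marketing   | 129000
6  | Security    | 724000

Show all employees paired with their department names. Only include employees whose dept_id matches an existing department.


INNER JOIN keeps only employees rows whose dept_id matches an id in departments. Walk through each employee:
  - employee 1 (Uma): dept_id=3 -> matches HR
  - employee 2 (Olivia): dept_id=3 -> matches HR
  - employee 3 (Grace): dept_id=1 -> matches Support
  - employee 4 (Xander): dept_id=6 -> matches Security
  - employee 5 (Aaron): dept_id=NULL, no match -> dropped
  - employee 6 (Dana): dept_id=NULL, no match -> dropped
  - employee 7 (George): dept_id=1 -> matches Support
So 2 of 7 rows are dropped.

SQL:
SELECT a.name, b.name AS department
FROM employees a
INNER JOIN departments b ON a.dept_id = b.id

Result:
name   | department
-------+-----------
Uma    | HR        
Olivia | HR        
Grace  | Support   
Xander | Security  
George | Support   


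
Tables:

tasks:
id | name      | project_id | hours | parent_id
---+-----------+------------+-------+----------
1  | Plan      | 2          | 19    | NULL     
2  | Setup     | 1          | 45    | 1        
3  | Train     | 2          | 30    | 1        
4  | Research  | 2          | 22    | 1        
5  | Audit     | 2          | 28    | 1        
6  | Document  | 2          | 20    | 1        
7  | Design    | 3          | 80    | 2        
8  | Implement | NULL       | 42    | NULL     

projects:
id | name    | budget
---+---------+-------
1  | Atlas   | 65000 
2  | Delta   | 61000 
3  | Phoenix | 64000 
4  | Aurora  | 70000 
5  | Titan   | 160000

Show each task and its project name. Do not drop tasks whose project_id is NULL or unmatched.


LEFT JOIN keeps every row from tasks (the left table); where project_id has no match in projects, the project columns become NULL. Walk through each task:
  - task 1 (Plan): project_id=2 -> matches Delta
  - task 2 (Setup): project_id=1 -> matches Atlas
  - task 3 (Train): project_id=2 -> matches Delta
  - task 4 (Research): project_id=2 -> matches Delta
  - task 5 (Audit): project_id=2 -> matches Delta
  - task 6 (Document): project_id=2 -> matches Delta
  - task 7 (Design): project_id=3 -> matches Phoenix
  - task 8 (Implement): project_id=NULL, no match -> kept with NULL
All 8 rows appear; 1 has NULL project.

SQL:
SELECT a.name, b.name AS project
FROM tasks a
LEFT JOIN projects b ON a.project_id = b.id

Result:
name      | project
----------+--------
Plan      | Delta  
Setup     | Atlas  
Train     | Delta  
Research  | Delta  
Audit     | Delta  
Document  | Delta  
Design    | Phoenix
Implement | NULL   


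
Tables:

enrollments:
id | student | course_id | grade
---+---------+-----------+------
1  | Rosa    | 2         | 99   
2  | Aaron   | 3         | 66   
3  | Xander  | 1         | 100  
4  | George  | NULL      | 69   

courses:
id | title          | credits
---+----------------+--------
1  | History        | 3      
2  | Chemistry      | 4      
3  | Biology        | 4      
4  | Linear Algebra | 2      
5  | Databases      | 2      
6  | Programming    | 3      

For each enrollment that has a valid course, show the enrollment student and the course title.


INNER JOIN keeps only enrollments rows whose course_id matches an id in courses. Walk through each enrollment:
  - enrollment 1 (Rosa): course_id=2 -> matches Chemistry
  - enrollment 2 (Aaron): course_id=3 -> matches Biology
  - enrollment 3 (Xander): course_id=1 -> matches History
  - enrollment 4 (George): course_id=NULL, no match -> dropped
So 1 of 4 rows is dropped.

SQL:
SELECT a.student, b.title AS course
FROM enrollments a
INNER JOIN courses b ON a.course_id = b.id

Result:
student | course   
--------+----------
Rosa    | Chemistry
Aaron   | Biology  
Xander  | History  


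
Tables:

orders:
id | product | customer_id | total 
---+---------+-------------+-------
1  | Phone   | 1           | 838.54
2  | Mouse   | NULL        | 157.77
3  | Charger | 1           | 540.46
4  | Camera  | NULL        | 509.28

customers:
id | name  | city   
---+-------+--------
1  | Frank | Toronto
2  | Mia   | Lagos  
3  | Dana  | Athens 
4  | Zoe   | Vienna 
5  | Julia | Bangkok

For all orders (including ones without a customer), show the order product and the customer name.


LEFT JOIN keeps every row from orders (the left table); where customer_id has no match in customers, the customer columns become NULL. Walk through each order:
  - order 1 (Phone): customer_id=1 -> matches Frank
  - order 2 (Mouse): customer_id=NULL, no match -> kept with NULL
  - order 3 (Charger): customer_id=1 -> matches Frank
  - order 4 (Camera): customer_id=NULL, no match -> kept with NULL
All 4 rows appear; 2 have NULL customer.

SQL:
SELECT a.product, b.name AS customer
FROM orders a
LEFT JOIN customers b ON a.customer_id = b.id

Result:
product | customer
--------+---------
Phone   | Frank   
Mouse   | NULL    
Charger | Frank   
Camera  | NULL    


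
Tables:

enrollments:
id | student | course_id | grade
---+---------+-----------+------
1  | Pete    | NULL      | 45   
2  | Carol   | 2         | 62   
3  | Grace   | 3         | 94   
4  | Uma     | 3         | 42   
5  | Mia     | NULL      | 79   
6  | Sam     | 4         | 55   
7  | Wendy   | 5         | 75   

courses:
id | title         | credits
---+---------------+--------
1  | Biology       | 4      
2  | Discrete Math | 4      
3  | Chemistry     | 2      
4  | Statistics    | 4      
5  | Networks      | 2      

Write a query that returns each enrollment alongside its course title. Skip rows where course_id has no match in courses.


INNER JOIN keeps only enrollments rows whose course_id matches an id in courses. Walk through each enrollment:
  - enrollment 1 (Pete): course_id=NULL, no match -> dropped
  - enrollment 2 (Carol): course_id=2 -> matches Discrete Math
  - enrollment 3 (Grace): course_id=3 -> matches Chemistry
  - enrollment 4 (Uma): course_id=3 -> matches Chemistry
  - enrollment 5 (Mia): course_id=NULL, no match -> dropped
  - enrollment 6 (Sam): course_id=4 -> matches Statistics
  - enrollment 7 (Wendy): course_id=5 -> matches Networks
So 2 of 7 rows are dropped.

SQL:
SELECT a.student, b.title AS course
FROM enrollments a
INNER JOIN courses b ON a.course_id = b.id

Result:
student | course       
--------+--------------
Carol   | Discrete Math
Grace   | Chemistry    
Uma     | Chemistry    
Sam     | Statistics   
Wendy   | Networks     


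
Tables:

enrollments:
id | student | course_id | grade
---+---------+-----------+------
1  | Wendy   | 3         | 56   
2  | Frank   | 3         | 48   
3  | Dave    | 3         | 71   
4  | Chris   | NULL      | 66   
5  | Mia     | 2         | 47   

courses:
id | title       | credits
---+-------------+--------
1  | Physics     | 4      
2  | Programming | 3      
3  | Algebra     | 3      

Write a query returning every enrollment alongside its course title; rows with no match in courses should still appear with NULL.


LEFT JOIN keeps every row from enrollments (the left table); where course_id has no match in courses, the course columns become NULL. Walk through each enrollment:
  - enrollment 1 (Wendy): course_id=3 -> matches Algebra
  - enrollment 2 (Frank): course_id=3 -> matches Algebra
  - enrollment 3 (Dave): course_id=3 -> matches Algebra
  - enrollment 4 (Chris): course_id=NULL, no match -> kept with NULL
  - enrollment 5 (Mia): course_id=2 -> matches Programming
All 5 rows appear; 1 has NULL course.

SQL:
SELECT a.student, b.title AS course
FROM enrollments a
LEFT JOIN courses b ON a.course_id = b.id

Result:
student | course     
--------+------------
Wendy   | Algebra    
Frank   | Algebra    
Dave    | Algebra    
Chris   | NULL       
Mia     | Programming


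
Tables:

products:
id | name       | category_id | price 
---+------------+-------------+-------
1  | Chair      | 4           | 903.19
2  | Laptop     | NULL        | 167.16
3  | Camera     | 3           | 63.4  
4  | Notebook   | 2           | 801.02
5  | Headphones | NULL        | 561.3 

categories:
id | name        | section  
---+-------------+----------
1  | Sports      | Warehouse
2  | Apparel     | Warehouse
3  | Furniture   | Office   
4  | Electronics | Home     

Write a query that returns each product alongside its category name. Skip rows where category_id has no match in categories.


INNER JOIN keeps only products rows whose category_id matches an id in categories. Walk through each product:
  - product 1 (Chair): category_id=4 -> matches Electronics
  - product 2 (Laptop): category_id=NULL, no match -> dropped
  - product 3 (Camera): category_id=3 -> matches Furniture
  - product 4 (Notebook): category_id=2 -> matches Apparel
  - product 5 (Headphones): category_id=NULL, no match -> dropped
So 2 of 5 rows are dropped.

SQL:
SELECT a.name, b.name AS category
FROM products a
INNER JOIN categories b ON a.category_id = b.id

Result:
name     | category   
---------+------------
Chair    | Electronics
Camera   | Furniture  
Notebook | Apparel    


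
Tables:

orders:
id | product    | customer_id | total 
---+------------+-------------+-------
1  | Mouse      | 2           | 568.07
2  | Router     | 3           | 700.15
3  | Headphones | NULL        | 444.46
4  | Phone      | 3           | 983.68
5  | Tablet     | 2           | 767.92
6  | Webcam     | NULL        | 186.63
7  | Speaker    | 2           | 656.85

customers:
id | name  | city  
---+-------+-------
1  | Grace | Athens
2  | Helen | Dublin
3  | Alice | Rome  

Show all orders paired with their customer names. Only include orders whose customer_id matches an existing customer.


INNER JOIN keeps only orders rows whose customer_id matches an id in customers. Walk through each order:
  - order 1 (Mouse): customer_id=2 -> matches Helen
  - order 2 (Router): customer_id=3 -> matches Alice
  - order 3 (Headphones): customer_id=NULL, no match -> dropped
  - order 4 (Phone): customer_id=3 -> matches Alice
  - order 5 (Tablet): customer_id=2 -> matches Helen
  - order 6 (Webcam): customer_id=NULL, no match -> dropped
  - order 7 (Speaker): customer_id=2 -> matches Helen
So 2 of 7 rows are dropped.

SQL:
SELECT a.product, b.name AS customer
FROM orders a
INNER JOIN customers b ON a.customer_id = b.id

Result:
product | customer
--------+---------
Mouse   | Helen   
Router  | Alice   
Phone   | Alice   
Tablet  | Helen   
Speaker | Helen   


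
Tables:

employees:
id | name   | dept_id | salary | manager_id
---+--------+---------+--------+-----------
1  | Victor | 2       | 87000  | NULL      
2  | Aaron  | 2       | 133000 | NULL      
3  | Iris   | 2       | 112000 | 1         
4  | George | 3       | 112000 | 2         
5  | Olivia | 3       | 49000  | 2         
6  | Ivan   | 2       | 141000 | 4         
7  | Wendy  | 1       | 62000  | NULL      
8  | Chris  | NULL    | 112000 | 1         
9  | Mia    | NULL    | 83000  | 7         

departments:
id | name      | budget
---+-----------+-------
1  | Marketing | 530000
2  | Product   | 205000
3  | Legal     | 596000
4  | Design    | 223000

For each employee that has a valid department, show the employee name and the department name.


INNER JOIN keeps only employees rows whose dept_id matches an id in departments. Walk through each employee:
  - employee 1 (Victor): dept_id=2 -> matches Product
  - employee 2 (Aaron): dept_id=2 -> matches Product
  - employee 3 (Iris): dept_id=2 -> matches Product
  - employee 4 (George): dept_id=3 -> matches Legal
  - employee 5 (Olivia): dept_id=3 -> matches Legal
  - employee 6 (Ivan): dept_id=2 -> matches Product
  - employee 7 (Wendy): dept_id=1 -> matches Marketing
  - employee 8 (Chris): dept_id=NULL, no match -> dropped
  - employee 9 (Mia): dept_id=NULL, no match -> dropped
So 2 of 9 rows are dropped.

SQL:
SELECT a.name, b.name AS department
FROM employees a
INNER JOIN departments b ON a.dept_id = b.id

Result:
name   | department
-------+-----------
Victor | Product   
Aaron  | Product   
Iris   | Product   
George | Legal     
Olivia | Legal     
Ivan   | Product   
Wendy  | Marketing 


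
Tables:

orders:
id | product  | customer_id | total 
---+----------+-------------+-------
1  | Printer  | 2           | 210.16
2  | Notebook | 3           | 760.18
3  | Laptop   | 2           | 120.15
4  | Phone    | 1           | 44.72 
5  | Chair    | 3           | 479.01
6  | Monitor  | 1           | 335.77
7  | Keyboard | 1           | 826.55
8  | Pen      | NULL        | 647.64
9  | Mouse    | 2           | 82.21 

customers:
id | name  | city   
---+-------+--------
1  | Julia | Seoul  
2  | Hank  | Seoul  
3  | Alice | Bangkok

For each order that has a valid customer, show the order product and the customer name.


INNER JOIN keeps only orders rows whose customer_id matches an id in customers. Walk through each order:
  - order 1 (Printer): customer_id=2 -> matches Hank
  - order 2 (Notebook): customer_id=3 -> matches Alice
  - order 3 (Laptop): customer_id=2 -> matches Hank
  - order 4 (Phone): customer_id=1 -> matches Julia
  - order 5 (Chair): customer_id=3 -> matches Alice
  - order 6 (Monitor): customer_id=1 -> matches Julia
  - order 7 (Keyboard): customer_id=1 -> matches Julia
  - order 8 (Pen): customer_id=NULL, no match -> dropped
  - order 9 (Mouse): customer_id=2 -> matches Hank
So 1 of 9 rows is dropped.

SQL:
SELECT a.product, b.name AS customer
FROM orders a
INNER JOIN customers b ON a.customer_id = b.id

Result:
product  | customer
---------+---------
Printer  | Hank    
Notebook | Alice   
Laptop   | Hank    
Phone    | Julia   
Chair    | Alice   
Monitor  | Julia   
Keyboard | Julia   
Mouse    | Hank    


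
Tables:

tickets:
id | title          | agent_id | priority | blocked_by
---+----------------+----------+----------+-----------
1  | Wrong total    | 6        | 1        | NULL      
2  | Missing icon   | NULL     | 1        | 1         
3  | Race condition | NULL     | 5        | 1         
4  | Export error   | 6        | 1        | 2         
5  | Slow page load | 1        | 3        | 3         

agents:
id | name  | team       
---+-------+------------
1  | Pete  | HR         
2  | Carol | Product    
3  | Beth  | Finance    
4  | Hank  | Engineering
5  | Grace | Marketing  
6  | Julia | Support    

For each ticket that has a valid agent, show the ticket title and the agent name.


INNER JOIN keeps only tickets rows whose agent_id matches an id in agents. Walk through each ticket:
  - ticket 1 (Wrong total): agent_id=6 -> matches Julia
  - ticket 2 (Missing icon): agent_id=NULL, no match -> dropped
  - ticket 3 (Race condition): agent_id=NULL, no match -> dropped
  - ticket 4 (Export error): agent_id=6 -> matches Julia
  - ticket 5 (Slow page load): agent_id=1 -> matches Pete
So 2 of 5 rows are dropped.

SQL:
SELECT a.title, b.name AS agent
FROM tickets a
INNER JOIN agents b ON a.agent_id = b.id

Result:
title          | agent
---------------+------
Wrong total    | Julia
Export error   | Julia
Slow page load | Pete 


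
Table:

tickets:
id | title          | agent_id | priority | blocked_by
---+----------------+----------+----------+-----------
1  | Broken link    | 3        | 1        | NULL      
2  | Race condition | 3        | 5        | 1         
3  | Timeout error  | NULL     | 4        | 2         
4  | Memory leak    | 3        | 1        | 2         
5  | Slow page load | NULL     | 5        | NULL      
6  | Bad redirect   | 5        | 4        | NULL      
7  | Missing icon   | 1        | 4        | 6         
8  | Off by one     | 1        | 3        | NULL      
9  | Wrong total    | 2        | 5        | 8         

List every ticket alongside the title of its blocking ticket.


This is a self-join: tickets is joined to a second copy of itself, matching each row's blocked_by to another row's id. Use LEFT JOIN so rows with blocked_by=NULL are kept.
  - ticket 1 (Broken link): blocked_by=NULL -> NULL
  - ticket 2 (Race condition): blocked_by=1 -> Broken link
  - ticket 3 (Timeout error): blocked_by=2 -> Race condition
  - ticket 4 (Memory leak): blocked_by=2 -> Race condition
  - ticket 5 (Slow page load): blocked_by=NULL -> NULL
  - ticket 6 (Bad redirect): blocked_by=NULL -> NULL
  - ticket 7 (Missing icon): blocked_by=6 -> Bad redirect
  - ticket 8 (Off by one): blocked_by=NULL -> NULL
  - ticket 9 (Wrong total): blocked_by=8 -> Off by one

SQL:
SELECT a.title AS item, b.title AS blocked_by
FROM tickets a
LEFT JOIN tickets b ON a.blocked_by = b.id

Result:
item           | blocked_by    
---------------+---------------
Broken link    | NULL          
Race condition | Broken link   
Timeout error  | Race condition
Memory leak    | Race condition
Slow page load | NULL          
Bad redirect   | NULL          
Missing icon   | Bad redirect  
Off by one     | NULL          
Wrong total    | Off by one    


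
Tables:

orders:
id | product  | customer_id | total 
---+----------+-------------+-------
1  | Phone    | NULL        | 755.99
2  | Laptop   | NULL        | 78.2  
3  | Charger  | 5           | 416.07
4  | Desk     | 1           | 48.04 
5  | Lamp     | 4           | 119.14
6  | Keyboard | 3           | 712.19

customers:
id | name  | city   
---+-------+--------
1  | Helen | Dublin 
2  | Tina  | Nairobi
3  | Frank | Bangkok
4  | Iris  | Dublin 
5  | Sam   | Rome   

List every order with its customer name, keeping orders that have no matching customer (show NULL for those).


LEFT JOIN keeps every row from orders (the left table); where customer_id has no match in customers, the customer columns become NULL. Walk through each order:
  - order 1 (Phone): customer_id=NULL, no match -> kept with NULL
  - order 2 (Laptop): customer_id=NULL, no match -> kept with NULL
  - order 3 (Charger): customer_id=5 -> matches Sam
  - order 4 (Desk): customer_id=1 -> matches Helen
  - order 5 (Lamp): customer_id=4 -> matches Iris
  - order 6 (Keyboard): customer_id=3 -> matches Frank
All 6 rows appear; 2 have NULL customer.

SQL:
SELECT a.product, b.name AS customer
FROM orders a
LEFT JOIN customers b ON a.customer_id = b.id

Result:
product  | customer
---------+---------
Phone    | NULL    
Laptop   | NULL    
Charger  | Sam     
Desk     | Helen   
Lamp     | Iris    
Keyboard | Frank   


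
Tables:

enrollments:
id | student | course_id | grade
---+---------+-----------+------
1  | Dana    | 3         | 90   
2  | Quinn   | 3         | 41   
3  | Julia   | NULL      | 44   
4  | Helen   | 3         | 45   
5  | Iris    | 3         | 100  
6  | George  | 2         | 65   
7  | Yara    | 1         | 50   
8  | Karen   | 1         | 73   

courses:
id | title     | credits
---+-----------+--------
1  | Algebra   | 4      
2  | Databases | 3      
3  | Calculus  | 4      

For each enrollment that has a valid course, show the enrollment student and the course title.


INNER JOIN keeps only enrollments rows whose course_id matches an id in courses. Walk through each enrollment:
  - enrollment 1 (Dana): course_id=3 -> matches Calculus
  - enrollment 2 (Quinn): course_id=3 -> matches Calculus
  - enrollment 3 (Julia): course_id=NULL, no match -> dropped
  - enrollment 4 (Helen): course_id=3 -> matches Calculus
  - enrollment 5 (Iris): course_id=3 -> matches Calculus
  - enrollment 6 (George): course_id=2 -> matches Databases
  - enrollment 7 (Yara): course_id=1 -> matches Algebra
  - enrollment 8 (Karen): course_id=1 -> matches Algebra
So 1 of 8 rows is dropped.

SQL:
SELECT a.student, b.title AS course
FROM enrollments a
INNER JOIN courses b ON a.course_id = b.id

Result:
student | course   
--------+----------
Dana    | Calculus 
Quinn   | Calculus 
Helen   | Calculus 
Iris    | Calculus 
George  | Databases
Yara    | Algebra  
Karen   | Algebra  


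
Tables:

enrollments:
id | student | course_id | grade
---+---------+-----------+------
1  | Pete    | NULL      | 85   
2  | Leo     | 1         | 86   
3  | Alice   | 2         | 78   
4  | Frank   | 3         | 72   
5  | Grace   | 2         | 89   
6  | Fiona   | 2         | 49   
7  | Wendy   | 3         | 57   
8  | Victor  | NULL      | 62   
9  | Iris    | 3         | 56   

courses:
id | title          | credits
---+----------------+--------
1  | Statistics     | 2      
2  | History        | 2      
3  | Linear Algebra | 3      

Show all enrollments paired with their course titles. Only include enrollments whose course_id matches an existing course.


INNER JOIN keeps only enrollments rows whose course_id matches an id in courses. Walk through each enrollment:
  - enrollment 1 (Pete): course_id=NULL, no match -> dropped
  - enrollment 2 (Leo): course_id=1 -> matches Statistics
  - enrollment 3 (Alice): course_id=2 -> matches History
  - enrollment 4 (Frank): course_id=3 -> matches Linear Algebra
  - enrollment 5 (Grace): course_id=2 -> matches History
  - enrollment 6 (Fiona): course_id=2 -> matches History
  - enrollment 7 (Wendy): course_id=3 -> matches Linear Algebra
  - enrollment 8 (Victor): course_id=NULL, no match -> dropped
  - enrollment 9 (Iris): course_id=3 -> matches Linear Algebra
So 2 of 9 rows are dropped.

SQL:
SELECT a.student, b.title AS course
FROM enrollments a
INNER JOIN courses b ON a.course_id = b.id

Result:
student | course        
--------+---------------
Leo     | Statistics    
Alice   | History       
Frank   | Linear Algebra
Grace   | History       
Fiona   | History       
Wendy   | Linear Algebra
Iris    | Linear Algebra


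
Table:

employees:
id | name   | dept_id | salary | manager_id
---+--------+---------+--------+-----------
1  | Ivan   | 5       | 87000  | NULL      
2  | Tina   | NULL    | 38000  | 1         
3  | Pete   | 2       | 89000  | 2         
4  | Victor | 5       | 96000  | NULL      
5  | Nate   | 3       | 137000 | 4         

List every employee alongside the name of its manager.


This is a self-join: employees is joined to a second copy of itself, matching each row's manager_id to another row's id. Use LEFT JOIN so rows with manager_id=NULL are kept.
  - employee 1 (Ivan): manager_id=NULL -> NULL
  - employee 2 (Tina): manager_id=1 -> Ivan
  - employee 3 (Pete): manager_id=2 -> Tina
  - employee 4 (Victor): manager_id=NULL -> NULL
  - employee 5 (Nate): manager_id=4 -> Victor

SQL:
SELECT a.name AS item, b.name AS manager
FROM employees a
LEFT JOIN employees b ON a.manager_id = b.id

Result:
item   | manager
-------+--------
Ivan   | NULL   
Tina   | Ivan   
Pete   | Tina   
Victor | NULL   
Nate   | Victor 


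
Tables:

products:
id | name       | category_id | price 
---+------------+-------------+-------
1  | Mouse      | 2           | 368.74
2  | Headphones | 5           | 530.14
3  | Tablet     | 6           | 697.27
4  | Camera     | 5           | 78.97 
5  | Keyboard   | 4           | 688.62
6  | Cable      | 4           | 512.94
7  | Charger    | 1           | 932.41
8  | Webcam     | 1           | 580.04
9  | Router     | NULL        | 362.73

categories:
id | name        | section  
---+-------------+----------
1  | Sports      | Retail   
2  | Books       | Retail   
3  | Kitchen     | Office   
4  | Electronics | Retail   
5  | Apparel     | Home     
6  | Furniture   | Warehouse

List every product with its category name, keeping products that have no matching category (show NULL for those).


LEFT JOIN keeps every row from products (the left table); where category_id has no match in categories, the category columns become NULL. Walk through each product:
  - product 1 (Mouse): category_id=2 -> matches Books
  - product 2 (Headphones): category_id=5 -> matches Apparel
  - product 3 (Tablet): category_id=6 -> matches Furniture
  - product 4 (Camera): category_id=5 -> matches Apparel
  - product 5 (Keyboard): category_id=4 -> matches Electronics
  - product 6 (Cable): category_id=4 -> matches Electronics
  - product 7 (Charger): category_id=1 -> matches Sports
  - product 8 (Webcam): category_id=1 -> matches Sports
  - product 9 (Router): category_id=NULL, no match -> kept with NULL
All 9 rows appear; 1 has NULL category.

SQL:
SELECT a.name, b.name AS category
FROM products a
LEFT JOIN categories b ON a.category_id = b.id

Result:
name       | category   
-----------+------------
Mouse      | Books      
Headphones | Apparel    
Tablet     | Furniture  
Camera     | Apparel    
Keyboard   | Electronics
Cable      | Electronics
Charger    | Sports     
Webcam     | Sports     
Router     | NULL       


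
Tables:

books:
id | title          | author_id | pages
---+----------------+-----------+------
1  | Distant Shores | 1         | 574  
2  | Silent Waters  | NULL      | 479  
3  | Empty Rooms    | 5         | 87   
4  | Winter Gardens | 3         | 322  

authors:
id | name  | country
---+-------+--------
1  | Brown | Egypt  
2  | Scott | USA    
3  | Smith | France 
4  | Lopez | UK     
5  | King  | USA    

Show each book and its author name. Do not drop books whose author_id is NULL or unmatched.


LEFT JOIN keeps every row from books (the left table); where author_id has no match in authors, the author columns become NULL. Walk through each book:
  - book 1 (Distant Shores): author_id=1 -> matches Brown
  - book 2 (Silent Waters): author_id=NULL, no match -> kept with NULL
  - book 3 (Empty Rooms): author_id=5 -> matches King
  - book 4 (Winter Gardens): author_id=3 -> matches Smith
All 4 rows appear; 1 has NULL author.

SQL:
SELECT a.title, b.name AS author
FROM books a
LEFT JOIN authors b ON a.author_id = b.id

Result:
title          | author
---------------+-------
Distant Shores | Brown 
Silent Waters  | NULL  
Empty Rooms    | King  
Winter Gardens | Smith 


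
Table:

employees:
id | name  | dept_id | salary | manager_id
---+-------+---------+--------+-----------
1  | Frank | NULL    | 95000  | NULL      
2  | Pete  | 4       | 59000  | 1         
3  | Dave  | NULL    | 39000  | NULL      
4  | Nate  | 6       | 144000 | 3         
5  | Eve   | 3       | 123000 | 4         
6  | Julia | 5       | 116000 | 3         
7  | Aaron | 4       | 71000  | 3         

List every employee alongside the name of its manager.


This is a self-join: employees is joined to a second copy of itself, matching each row's manager_id to another row's id. Use LEFT JOIN so rows with manager_id=NULL are kept.
  - employee 1 (Frank): manager_id=NULL -> NULL
  - employee 2 (Pete): manager_id=1 -> Frank
  - employee 3 (Dave): manager_id=NULL -> NULL
  - employee 4 (Nate): manager_id=3 -> Dave
  - employee 5 (Eve): manager_id=4 -> Nate
  - employee 6 (Julia): manager_id=3 -> Dave
  - employee 7 (Aaron): manager_id=3 -> Dave

SQL:
SELECT a.name AS item, b.name AS manager
FROM employees a
LEFT JOIN employees b ON a.manager_id = b.id

Result:
item  | manager
------+--------
Frank | NULL   
Pete  | Frank  
Dave  | NULL   
Nate  | Dave   
Eve   | Nate   
Julia | Dave   
Aaron | Dave   


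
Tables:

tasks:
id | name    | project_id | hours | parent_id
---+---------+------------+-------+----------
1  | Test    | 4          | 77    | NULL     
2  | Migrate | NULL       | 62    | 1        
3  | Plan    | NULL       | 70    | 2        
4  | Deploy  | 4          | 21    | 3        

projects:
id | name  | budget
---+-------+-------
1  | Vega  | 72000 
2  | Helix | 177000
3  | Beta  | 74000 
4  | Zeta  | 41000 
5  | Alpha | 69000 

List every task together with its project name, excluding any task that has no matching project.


INNER JOIN keeps only tasks rows whose project_id matches an id in projects. Walk through each task:
  - task 1 (Test): project_id=4 -> matches Zeta
  - task 2 (Migrate): project_id=NULL, no match -> dropped
  - task 3 (Plan): project_id=NULL, no match -> dropped
  - task 4 (Deploy): project_id=4 -> matches Zeta
So 2 of 4 rows are dropped.

SQL:
SELECT a.name, b.name AS project
FROM tasks a
INNER JOIN projects b ON a.project_id = b.id

Result:
name   | project
-------+--------
Test   | Zeta   
Deploy | Zeta   


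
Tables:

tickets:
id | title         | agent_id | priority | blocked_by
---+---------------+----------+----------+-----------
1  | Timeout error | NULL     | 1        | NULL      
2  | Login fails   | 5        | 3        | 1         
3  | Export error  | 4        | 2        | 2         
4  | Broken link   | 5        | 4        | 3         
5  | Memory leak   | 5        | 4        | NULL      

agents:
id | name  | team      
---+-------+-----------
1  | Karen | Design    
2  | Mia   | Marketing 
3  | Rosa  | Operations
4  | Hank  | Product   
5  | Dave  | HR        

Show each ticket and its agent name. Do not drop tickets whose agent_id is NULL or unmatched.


LEFT JOIN keeps every row from tickets (the left table); where agent_id has no match in agents, the agent columns become NULL. Walk through each ticket:
  - ticket 1 (Timeout error): agent_id=NULL, no match -> kept with NULL
  - ticket 2 (Login fails): agent_id=5 -> matches Dave
  - ticket 3 (Export error): agent_id=4 -> matches Hank
  - ticket 4 (Broken link): agent_id=5 -> matches Dave
  - ticket 5 (Memory leak): agent_id=5 -> matches Dave
All 5 rows appear; 1 has NULL agent.

SQL:
SELECT a.title, b.name AS agent
FROM tickets a
LEFT JOIN agents b ON a.agent_id = b.id

Result:
title         | agent
--------------+------
Timeout error | NULL 
Login fails   | Dave 
Export error  | Hank 
Broken link   | Dave 
Memory leak   | Dave 


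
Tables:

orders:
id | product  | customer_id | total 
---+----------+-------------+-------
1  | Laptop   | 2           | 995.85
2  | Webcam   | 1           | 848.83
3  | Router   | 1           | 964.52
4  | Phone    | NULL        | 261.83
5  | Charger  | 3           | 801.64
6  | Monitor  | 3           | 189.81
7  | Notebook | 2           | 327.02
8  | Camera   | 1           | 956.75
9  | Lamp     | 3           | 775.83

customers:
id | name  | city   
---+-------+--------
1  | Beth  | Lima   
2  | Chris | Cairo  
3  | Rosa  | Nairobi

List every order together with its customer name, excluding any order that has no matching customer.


INNER JOIN keeps only orders rows whose customer_id matches an id in customers. Walk through each order:
  - order 1 (Laptop): customer_id=2 -> matches Chris
  - order 2 (Webcam): customer_id=1 -> matches Beth
  - order 3 (Router): customer_id=1 -> matches Beth
  - order 4 (Phone): customer_id=NULL, no match -> dropped
  - order 5 (Charger): customer_id=3 -> matches Rosa
  - order 6 (Monitor): customer_id=3 -> matches Rosa
  - order 7 (Notebook): customer_id=2 -> matches Chris
  - order 8 (Camera): customer_id=1 -> matches Beth
  - order 9 (Lamp): customer_id=3 -> matches Rosa
So 1 of 9 rows is dropped.

SQL:
SELECT a.product, b.name AS customer
FROM orders a
INNER JOIN customers b ON a.customer_id = b.id

Result:
product  | customer
---------+---------
Laptop   | Chris   
Webcam   | Beth    
Router   | Beth    
Charger  | Rosa    
Monitor  | Rosa    
Notebook | Chris   
Camera   | Beth    
Lamp     | Rosa    


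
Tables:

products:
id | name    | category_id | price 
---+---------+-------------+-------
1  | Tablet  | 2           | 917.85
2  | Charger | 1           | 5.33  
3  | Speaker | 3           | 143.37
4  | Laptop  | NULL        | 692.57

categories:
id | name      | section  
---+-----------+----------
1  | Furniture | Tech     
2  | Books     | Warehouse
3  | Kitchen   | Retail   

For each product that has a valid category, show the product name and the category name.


INNER JOIN keeps only products rows whose category_id matches an id in categories. Walk through each product:
  - product 1 (Tablet): category_id=2 -> matches Books
  - product 2 (Charger): category_id=1 -> matches Furniture
  - product 3 (Speaker): category_id=3 -> matches Kitchen
  - product 4 (Laptop): category_id=NULL, no match -> dropped
So 1 of 4 rows is dropped.

SQL:
SELECT a.name, b.name AS category
FROM products a
INNER JOIN categories b ON a.category_id = b.id

Result:
name    | category 
--------+----------
Tablet  | Books    
Charger | Furniture
Speaker | Kitchen  
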